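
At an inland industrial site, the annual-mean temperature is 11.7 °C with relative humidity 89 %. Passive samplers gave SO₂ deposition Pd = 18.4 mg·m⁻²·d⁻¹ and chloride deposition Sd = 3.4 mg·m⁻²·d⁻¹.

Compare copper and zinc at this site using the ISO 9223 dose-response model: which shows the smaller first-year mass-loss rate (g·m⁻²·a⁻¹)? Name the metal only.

copper: T>10 °C ⇒ hinge -0.080·(11.7−10) = -0.1360
  SO₂ term: 0.0053·18.4^0.26·exp(0.059·89-0.1360) = 1.882
  Sd branch = 0.01025·Sd^0.27·e^(0.036·RH+0.049·T) = 0.6233 μm/a
  r_corr = 1.882 + 0.6233 = 2.505 μm/a
  mass loss = 2.505 μm/a × 8.96 g/cm³ = 22.44 g·m⁻²·a⁻¹
zinc: f(T) = -0.071·(T−10) [T>10 °C] = -0.1207
  SO₂ term: 0.0129·18.4^0.44·exp(0.046·89-0.1207) = 2.47
  Sd branch = 0.0175·Sd^0.57·e^(0.008·RH+0.085·T) = 0.1937 μm/a
  sum: 2.47 + 0.1937 → r_corr = 2.664 μm/a
  mass loss = 2.664 μm/a × 7.14 g/cm³ = 19.02 g·m⁻²·a⁻¹
Ordering by g·m⁻²·a⁻¹: copper (22.4) > zinc (19)

zinc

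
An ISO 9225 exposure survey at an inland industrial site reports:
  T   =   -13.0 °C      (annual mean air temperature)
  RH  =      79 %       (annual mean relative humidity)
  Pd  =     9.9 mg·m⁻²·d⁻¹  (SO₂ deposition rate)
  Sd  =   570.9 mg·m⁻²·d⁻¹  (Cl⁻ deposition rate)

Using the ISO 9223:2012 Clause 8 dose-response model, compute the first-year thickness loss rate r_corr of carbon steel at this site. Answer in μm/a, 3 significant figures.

carbon steel: f(T) = +0.150·(T−10) [T≤10 °C] = -3.4500
  sulphur-dioxide contribution → 0.8986 μm/a
  chloride contribution → 42.08 μm/a
  ⇒ r_corr(carbon steel) = 42.98 μm/a

r_corr = 43.0 μm/a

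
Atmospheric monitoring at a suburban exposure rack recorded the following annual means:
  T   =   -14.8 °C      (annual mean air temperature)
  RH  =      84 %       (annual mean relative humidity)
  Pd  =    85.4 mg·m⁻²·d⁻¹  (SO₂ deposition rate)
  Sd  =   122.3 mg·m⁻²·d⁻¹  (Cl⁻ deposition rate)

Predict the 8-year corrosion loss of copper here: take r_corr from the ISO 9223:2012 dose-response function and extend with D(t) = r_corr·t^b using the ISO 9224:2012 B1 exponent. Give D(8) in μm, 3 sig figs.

D(8) = 1.92 μm

copper: temperature factor f = +0.126·(-24.8) = -3.1248
  Pd branch = 0.0053·Pd^0.26·e^(0.059·RH+f) = 0.1051 μm/a
  Cl⁻ term: 0.01025·122.3^0.27·exp(0.036·84+0.049·-14.8) = 0.3738
  sum: 0.1051 + 0.3738 → r_corr = 0.479 μm/a
Long-term exponent b (ISO 9224 Table 2, B1) = 0.667
  D(8) = 0.479 × 8^0.667 = 0.479 × 4.003 = 1.917 μm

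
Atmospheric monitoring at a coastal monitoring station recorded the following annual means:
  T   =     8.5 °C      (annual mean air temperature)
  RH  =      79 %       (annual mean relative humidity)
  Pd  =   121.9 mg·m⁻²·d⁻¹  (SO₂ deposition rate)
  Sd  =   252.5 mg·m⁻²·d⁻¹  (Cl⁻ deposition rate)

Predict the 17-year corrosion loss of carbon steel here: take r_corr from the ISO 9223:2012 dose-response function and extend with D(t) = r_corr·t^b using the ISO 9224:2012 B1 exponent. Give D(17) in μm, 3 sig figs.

D(17) = 631 μm

carbon steel: f(T) = +0.150·(T−10) [T≤10 °C] = -0.2250
  sulphur-dioxide contribution → 83.4 μm/a
  chloride contribution → 59.96 μm/a
  ⇒ r_corr(carbon steel) = 143.4 μm/a
Power-law: D(17) = r_corr · 17^0.523
  D(17) = 143.4 × 17^0.523 = 143.4 × 4.401 = 630.9 μm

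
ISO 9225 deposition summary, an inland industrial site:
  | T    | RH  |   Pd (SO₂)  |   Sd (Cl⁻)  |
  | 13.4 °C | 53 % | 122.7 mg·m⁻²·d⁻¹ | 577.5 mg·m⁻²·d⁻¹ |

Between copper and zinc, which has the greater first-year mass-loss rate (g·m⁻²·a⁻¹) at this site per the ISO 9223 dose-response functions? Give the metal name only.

zinc

copper: f(T) = -0.080·(T−10) [T>10 °C] = -0.2720
  sulphur-dioxide contribution → 0.3216 μm/a
  chloride contribution → 0.7415 μm/a
  ⇒ r_corr(copper) = 1.063 μm/a
  mass loss = 1.063 μm/a × 8.96 g/cm³ = 9.526 g·m⁻²·a⁻¹
zinc: T>10 °C ⇒ hinge -0.071·(13.4−10) = -0.2414
  sulphur-dioxide contribution → 0.9631 μm/a
  chloride contribution → 3.133 μm/a
  ⇒ r_corr(zinc) = 4.096 μm/a
  mass loss = 4.096 μm/a × 7.14 g/cm³ = 29.24 g·m⁻²·a⁻¹
Ordering by g·m⁻²·a⁻¹: zinc (29.2) > copper (9.53)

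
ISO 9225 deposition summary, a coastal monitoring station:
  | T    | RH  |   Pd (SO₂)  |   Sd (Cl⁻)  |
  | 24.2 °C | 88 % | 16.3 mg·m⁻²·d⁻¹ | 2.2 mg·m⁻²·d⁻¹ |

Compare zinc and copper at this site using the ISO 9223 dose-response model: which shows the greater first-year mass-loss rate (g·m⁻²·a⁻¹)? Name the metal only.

copper

zinc: f(T) = -0.071·(T−10) [T>10 °C] = -1.0082
  sulphur-dioxide contribution → 0.9207 μm/a
  chloride contribution → 0.4338 μm/a
  ⇒ r_corr(zinc) = 1.355 μm/a
  mass loss = 1.355 μm/a × 7.14 g/cm³ = 9.671 g·m⁻²·a⁻¹
copper: temperature factor f = -0.080·(14.2) = -1.1360
  sulphur-dioxide contribution → 0.6323 μm/a
  chloride contribution → 0.9863 μm/a
  total first-year rate 1.619 μm/a
  mass loss = 1.619 μm/a × 8.96 g/cm³ = 14.5 g·m⁻²·a⁻¹
Ordering by g·m⁻²·a⁻¹: copper (14.5) > zinc (9.67)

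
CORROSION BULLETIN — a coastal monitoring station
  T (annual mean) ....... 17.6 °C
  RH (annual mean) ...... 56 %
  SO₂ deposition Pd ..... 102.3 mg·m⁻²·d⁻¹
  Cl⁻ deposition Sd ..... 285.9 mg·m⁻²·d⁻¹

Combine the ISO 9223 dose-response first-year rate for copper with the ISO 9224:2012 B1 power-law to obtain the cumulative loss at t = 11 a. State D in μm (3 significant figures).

D(11) = 5.45 μm

copper: temperature factor f = -0.080·(7.6) = -0.6080
  Pd branch = 0.0053·Pd^0.26·e^(0.059·RH+f) = 0.2616 μm/a
  Cl⁻ term: 0.01025·285.9^0.27·exp(0.036·56+0.049·17.6) = 0.8394
  r_corr = 0.2616 + 0.8394 = 1.101 μm/a
ISO 9224: D(t) = r_corr · t^b with b = 0.667 (copper, B1)
  D(11) = 1.101 × 11^0.667 = 1.101 × 4.95 = 5.45 μm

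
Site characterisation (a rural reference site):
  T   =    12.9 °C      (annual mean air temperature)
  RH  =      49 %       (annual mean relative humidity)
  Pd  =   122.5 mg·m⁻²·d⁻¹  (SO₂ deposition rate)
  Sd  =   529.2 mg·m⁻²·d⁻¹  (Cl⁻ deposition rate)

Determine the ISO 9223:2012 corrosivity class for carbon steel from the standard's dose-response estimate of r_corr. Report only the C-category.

carbon steel: f(T) = -0.054·(T−10) [T>10 °C] = -0.1566
  SO₂ term: 1.77·122.5^0.52·exp(0.02·49-0.1566) = 49.14
  Cl⁻ term: 0.102·529.2^0.62·exp(0.033·49+0.04·12.9) = 42.03
  sum: 49.14 + 42.03 → r_corr = 91.17 μm/a
ISO 9223 Table 2 (carbon steel): 80 < 91.2 ≤ 200 μm/a ⇒ C5

C5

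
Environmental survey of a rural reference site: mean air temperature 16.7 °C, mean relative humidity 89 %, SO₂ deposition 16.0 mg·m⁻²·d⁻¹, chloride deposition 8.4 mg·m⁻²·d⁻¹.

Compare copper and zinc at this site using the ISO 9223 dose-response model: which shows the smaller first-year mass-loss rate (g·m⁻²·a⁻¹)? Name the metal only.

copper: f(T) = -0.080·(T−10) [T>10 °C] = -0.5360
  sulphur-dioxide contribution → 1.216 μm/a
  chloride contribution → 1.017 μm/a
  total first-year rate 2.233 μm/a
  mass loss = 2.233 μm/a × 8.96 g/cm³ = 20.01 g·m⁻²·a⁻¹
zinc: f(T) = -0.071·(T−10) [T>10 °C] = -0.4757
  sulphur-dioxide contribution → 1.629 μm/a
  chloride contribution → 0.4961 μm/a
  total first-year rate 2.125 μm/a
  mass loss = 2.125 μm/a × 7.14 g/cm³ = 15.17 g·m⁻²·a⁻¹
Ordering by g·m⁻²·a⁻¹: copper (20) > zinc (15.2)

zinc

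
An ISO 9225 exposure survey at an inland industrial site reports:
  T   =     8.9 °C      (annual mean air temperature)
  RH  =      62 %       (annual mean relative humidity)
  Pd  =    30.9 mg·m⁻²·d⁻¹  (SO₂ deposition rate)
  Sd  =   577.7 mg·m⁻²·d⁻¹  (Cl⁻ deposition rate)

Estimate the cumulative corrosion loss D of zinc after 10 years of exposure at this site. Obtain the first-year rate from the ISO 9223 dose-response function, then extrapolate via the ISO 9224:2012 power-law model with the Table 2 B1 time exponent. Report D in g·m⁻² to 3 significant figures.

zinc: f(T) = +0.038·(T−10) [T≤10 °C] = -0.0418
  Pd branch = 0.0129·Pd^0.44·e^(0.046·RH+f) = 0.9697 μm/a
  Cl⁻ term: 0.0175·577.7^0.57·exp(0.008·62+0.085·8.9) = 2.297
  r_corr = 0.9697 + 2.297 = 3.267 μm/a
Power-law: D(10) = r_corr · 10^0.813
  D(10) = 3.267 × 10^0.813 = 3.267 × 6.501 = 21.24 μm
  Mass loss = 21.24 μm × 7.14 g/cm³ = 151.6 g·m⁻²

D(10) = 152 g·m⁻²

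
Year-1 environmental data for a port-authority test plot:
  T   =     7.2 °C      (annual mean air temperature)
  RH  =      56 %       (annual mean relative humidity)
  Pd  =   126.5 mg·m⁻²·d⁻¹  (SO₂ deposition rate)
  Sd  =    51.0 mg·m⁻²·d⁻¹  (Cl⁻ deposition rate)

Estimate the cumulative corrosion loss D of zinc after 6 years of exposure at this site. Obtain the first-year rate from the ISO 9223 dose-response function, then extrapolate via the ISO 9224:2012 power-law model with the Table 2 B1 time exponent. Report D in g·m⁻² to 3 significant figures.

zinc: temperature factor f = +0.038·(-2.8) = -0.1064
  SO₂ term: 0.0129·126.5^0.44·exp(0.046·56-0.1064) = 1.282
  Cl⁻ term: 0.0175·51.0^0.57·exp(0.008·56+0.085·7.2) = 0.475
  sum: 1.282 + 0.475 → r_corr = 1.757 μm/a
Power-law: D(6) = r_corr · 6^0.813
  D(6) = 1.757 × 6^0.813 = 1.757 × 4.292 = 7.543 μm
  Mass loss = 7.543 μm × 7.14 g/cm³ = 53.85 g·m⁻²

D(6) = 53.9 g·m⁻²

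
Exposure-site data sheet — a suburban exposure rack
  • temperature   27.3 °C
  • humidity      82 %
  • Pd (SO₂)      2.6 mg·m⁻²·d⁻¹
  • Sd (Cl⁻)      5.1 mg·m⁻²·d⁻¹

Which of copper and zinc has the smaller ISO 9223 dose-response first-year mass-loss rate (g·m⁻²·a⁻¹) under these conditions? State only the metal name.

zinc

copper: f(T) = -0.080·(T−10) [T>10 °C] = -1.3840
  SO₂ term: 0.0053·2.6^0.26·exp(0.059·82-1.3840) = 0.2149
  Cl⁻ term: 0.01025·5.1^0.27·exp(0.036·82+0.049·27.3) = 1.161
  r_corr = 0.2149 + 1.161 = 1.376 μm/a
  mass loss = 1.376 μm/a × 8.96 g/cm³ = 12.33 g·m⁻²·a⁻¹
zinc: temperature factor f = -0.071·(17.3) = -1.2283
  Pd branch = 0.0129·Pd^0.44·e^(0.046·RH+f) = 0.25 μm/a
  Cl⁻ term: 0.0175·5.1^0.57·exp(0.008·82+0.085·27.3) = 0.869
  r_corr = 0.25 + 0.869 = 1.119 μm/a
  mass loss = 1.119 μm/a × 7.14 g/cm³ = 7.99 g·m⁻²·a⁻¹
Ordering by g·m⁻²·a⁻¹: copper (12.3) > zinc (7.99)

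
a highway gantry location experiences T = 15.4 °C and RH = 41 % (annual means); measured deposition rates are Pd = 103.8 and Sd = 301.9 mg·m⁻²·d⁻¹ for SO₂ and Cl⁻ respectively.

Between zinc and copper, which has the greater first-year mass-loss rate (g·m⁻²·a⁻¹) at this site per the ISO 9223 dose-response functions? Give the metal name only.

zinc: f(T) = -0.071·(T−10) [T>10 °C] = -0.3834
  SO₂ term: 0.0129·103.8^0.44·exp(0.046·41-0.3834) = 0.447
  Cl⁻ term: 0.0175·301.9^0.57·exp(0.008·41+0.085·15.4) = 2.331
  r_corr = 0.447 + 2.331 = 2.778 μm/a
  mass loss = 2.778 μm/a × 7.14 g/cm³ = 19.83 g·m⁻²·a⁻¹
copper: T>10 °C ⇒ hinge -0.080·(15.4−10) = -0.4320
  SO₂ term: 0.0053·103.8^0.26·exp(0.059·41-0.4320) = 0.1292
  Sd branch = 0.01025·Sd^0.27·e^(0.036·RH+0.049·T) = 0.4457 μm/a
  r_corr = 0.1292 + 0.4457 = 0.5749 μm/a
  mass loss = 0.5749 μm/a × 8.96 g/cm³ = 5.151 g·m⁻²·a⁻¹
Ordering by g·m⁻²·a⁻¹: zinc (19.8) > copper (5.15)

zinc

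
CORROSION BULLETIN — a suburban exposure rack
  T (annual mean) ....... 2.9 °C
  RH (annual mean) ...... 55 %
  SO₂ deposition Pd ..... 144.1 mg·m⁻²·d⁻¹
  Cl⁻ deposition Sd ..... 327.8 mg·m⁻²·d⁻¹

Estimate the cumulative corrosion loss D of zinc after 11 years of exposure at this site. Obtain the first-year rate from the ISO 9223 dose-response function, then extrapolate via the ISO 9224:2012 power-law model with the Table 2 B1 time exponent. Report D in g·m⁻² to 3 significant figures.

D(11) = 103 g·m⁻²

zinc: f(T) = +0.038·(T−10) [T≤10 °C] = -0.2698
  Pd branch = 0.0129·Pd^0.44·e^(0.046·RH+f) = 1.102 μm/a
  Sd branch = 0.0175·Sd^0.57·e^(0.008·RH+0.085·T) = 0.9442 μm/a
  r_corr = 1.102 + 0.9442 = 2.046 μm/a
ISO 9224: D(t) = r_corr · t^b with b = 0.813 (zinc, B1)
  D(11) = 2.046 × 11^0.813 = 2.046 × 7.025 = 14.37 μm
  Mass loss = 14.37 μm × 7.14 g/cm³ = 102.6 g·m⁻²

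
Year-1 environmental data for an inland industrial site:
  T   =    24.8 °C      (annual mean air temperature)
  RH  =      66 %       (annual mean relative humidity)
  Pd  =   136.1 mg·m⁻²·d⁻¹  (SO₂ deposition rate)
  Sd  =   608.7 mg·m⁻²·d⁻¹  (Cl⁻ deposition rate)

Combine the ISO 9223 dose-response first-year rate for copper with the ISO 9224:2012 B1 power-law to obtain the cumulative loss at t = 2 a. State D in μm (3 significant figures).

D(2) = 3.79 μm

copper: f(T) = -0.080·(T−10) [T>10 °C] = -1.1840
  sulphur-dioxide contribution → 0.2858 μm/a
  chloride contribution → 2.1 μm/a
  total first-year rate 2.385 μm/a
Long-term exponent b (ISO 9224 Table 2, B1) = 0.667
  D(2) = 2.385 × 2^0.667 = 2.385 × 1.588 = 3.788 μm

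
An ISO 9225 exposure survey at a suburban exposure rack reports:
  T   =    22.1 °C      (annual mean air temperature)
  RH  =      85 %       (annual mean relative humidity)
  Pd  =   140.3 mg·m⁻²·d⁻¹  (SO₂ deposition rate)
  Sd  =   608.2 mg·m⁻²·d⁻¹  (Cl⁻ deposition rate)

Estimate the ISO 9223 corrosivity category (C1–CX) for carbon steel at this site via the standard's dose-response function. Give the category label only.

CX

carbon steel: temperature factor f = -0.054·(12.1) = -0.6534
  Pd branch = 1.77·Pd^0.52·e^(0.02·RH+f) = 65.91 μm/a
  Sd branch = 0.102·Sd^0.62·e^(0.033·RH+0.04·T) = 217.2 μm/a
  sum: 65.91 + 217.2 → r_corr = 283.1 μm/a
ISO 9223 Table 2 (carbon steel): 200 < 283 ≤ 700 μm/a ⇒ CX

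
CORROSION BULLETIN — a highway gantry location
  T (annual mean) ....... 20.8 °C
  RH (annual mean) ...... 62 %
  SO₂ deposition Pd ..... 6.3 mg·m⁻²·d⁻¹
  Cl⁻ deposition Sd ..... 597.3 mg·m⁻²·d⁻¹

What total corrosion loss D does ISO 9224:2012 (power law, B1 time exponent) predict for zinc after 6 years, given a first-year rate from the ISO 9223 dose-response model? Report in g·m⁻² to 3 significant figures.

zinc: f(T) = -0.071·(T−10) [T>10 °C] = -0.7668
  sulphur-dioxide contribution → 0.2333 μm/a
  chloride contribution → 6.437 μm/a
  ⇒ r_corr(zinc) = 6.671 μm/a
Long-term exponent b (ISO 9224 Table 2, B1) = 0.813
  D(6) = 6.671 × 6^0.813 = 6.671 × 4.292 = 28.63 μm
  Mass loss = 28.63 μm × 7.14 g/cm³ = 204.4 g·m⁻²

D(6) = 204 g·m⁻²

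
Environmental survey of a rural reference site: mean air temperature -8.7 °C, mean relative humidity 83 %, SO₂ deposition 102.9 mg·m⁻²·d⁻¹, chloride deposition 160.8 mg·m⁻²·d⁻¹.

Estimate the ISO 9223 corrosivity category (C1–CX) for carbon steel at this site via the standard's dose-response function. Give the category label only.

carbon steel: f(T) = +0.150·(T−10) [T≤10 °C] = -2.8050
  sulphur-dioxide contribution → 6.268 μm/a
  chloride contribution → 26 μm/a
  total first-year rate 32.26 μm/a
32.3 μm/a falls in (25, 50] for carbon steel → category C3

C3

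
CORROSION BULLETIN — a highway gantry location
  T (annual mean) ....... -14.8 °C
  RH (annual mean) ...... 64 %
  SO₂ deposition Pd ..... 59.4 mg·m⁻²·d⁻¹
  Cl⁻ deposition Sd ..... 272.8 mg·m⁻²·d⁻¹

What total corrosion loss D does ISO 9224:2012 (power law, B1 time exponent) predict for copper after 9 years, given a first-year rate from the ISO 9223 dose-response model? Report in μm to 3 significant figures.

copper: T≤10 °C ⇒ hinge +0.126·(-14.8−10) = -3.1248
  sulphur-dioxide contribution → 0.02939 μm/a
  chloride contribution → 0.226 μm/a
  total first-year rate 0.2554 μm/a
Long-term exponent b (ISO 9224 Table 2, B1) = 0.667
  D(9) = 0.2554 × 9^0.667 = 0.2554 × 4.33 = 1.106 μm

D(9) = 1.11 μm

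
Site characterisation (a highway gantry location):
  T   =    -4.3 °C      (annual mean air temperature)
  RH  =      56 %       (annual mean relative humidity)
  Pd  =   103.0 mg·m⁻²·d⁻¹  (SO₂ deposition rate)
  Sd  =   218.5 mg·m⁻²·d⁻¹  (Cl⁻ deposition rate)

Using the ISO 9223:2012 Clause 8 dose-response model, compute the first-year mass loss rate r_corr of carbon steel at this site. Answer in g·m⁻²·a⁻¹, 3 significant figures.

r_corr = 176 g·m⁻²·a⁻¹

carbon steel: temperature factor f = +0.150·(-14.3) = -2.1450
  Pd branch = 1.77·Pd^0.52·e^(0.02·RH+f) = 7.071 μm/a
  Cl⁻ term: 0.102·218.5^0.62·exp(0.033·56+0.04·-4.3) = 15.38
  r_corr = 7.071 + 15.38 = 22.45 μm/a
Convert to mass loss: 22.45 μm/a × 7.85 g/cm³ = 176.2 g·m⁻²·a⁻¹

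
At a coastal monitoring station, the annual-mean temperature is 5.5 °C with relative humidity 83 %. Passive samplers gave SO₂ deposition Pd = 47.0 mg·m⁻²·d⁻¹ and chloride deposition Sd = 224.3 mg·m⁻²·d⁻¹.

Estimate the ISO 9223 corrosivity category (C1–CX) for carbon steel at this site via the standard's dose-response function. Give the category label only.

carbon steel: temperature factor f = +0.150·(-4.5) = -0.6750
  sulphur-dioxide contribution → 35.09 μm/a
  chloride contribution → 56.39 μm/a
  ⇒ r_corr(carbon steel) = 91.48 μm/a
91.5 μm/a falls in (80, 200] for carbon steel → category C5

C5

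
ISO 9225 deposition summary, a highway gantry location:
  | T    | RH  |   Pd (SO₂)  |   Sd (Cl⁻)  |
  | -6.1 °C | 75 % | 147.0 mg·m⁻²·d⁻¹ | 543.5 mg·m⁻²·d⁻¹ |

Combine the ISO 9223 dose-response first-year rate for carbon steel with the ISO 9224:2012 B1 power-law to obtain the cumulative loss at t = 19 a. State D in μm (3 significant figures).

D(19) = 264 μm

carbon steel: f(T) = +0.150·(T−10) [T≤10 °C] = -2.4150
  sulphur-dioxide contribution → 9.497 μm/a
  chloride contribution → 47.13 μm/a
  total first-year rate 56.63 μm/a
ISO 9224: D(t) = r_corr · t^b with b = 0.523 (carbon steel, B1)
  D(19) = 56.63 × 19^0.523 = 56.63 × 4.664 = 264.1 μm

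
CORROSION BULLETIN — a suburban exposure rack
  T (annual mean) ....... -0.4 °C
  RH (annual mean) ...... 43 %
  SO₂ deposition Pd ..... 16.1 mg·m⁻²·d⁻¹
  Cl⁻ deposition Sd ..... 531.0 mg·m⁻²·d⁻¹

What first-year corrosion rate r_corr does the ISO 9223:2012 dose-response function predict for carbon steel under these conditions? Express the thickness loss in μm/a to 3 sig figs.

r_corr = 24.0 μm/a

carbon steel: f(T) = +0.150·(T−10) [T≤10 °C] = -1.5600
  sulphur-dioxide contribution → 3.728 μm/a
  chloride contribution → 20.3 μm/a
  ⇒ r_corr(carbon steel) = 24.03 μm/a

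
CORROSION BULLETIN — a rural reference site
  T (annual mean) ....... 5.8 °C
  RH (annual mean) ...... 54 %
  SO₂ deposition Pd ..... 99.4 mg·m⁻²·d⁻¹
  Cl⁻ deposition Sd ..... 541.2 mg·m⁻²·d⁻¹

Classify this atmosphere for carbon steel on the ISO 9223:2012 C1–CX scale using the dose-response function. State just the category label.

C4

carbon steel: temperature factor f = +0.150·(-4.2) = -0.6300
  SO₂ term: 1.77·99.4^0.52·exp(0.02·54-0.6300) = 30.34
  Cl⁻ term: 0.102·541.2^0.62·exp(0.033·54+0.04·5.8) = 37.84
  r_corr = 30.34 + 37.84 = 68.18 μm/a
68.2 μm/a falls in (50, 80] for carbon steel → category C4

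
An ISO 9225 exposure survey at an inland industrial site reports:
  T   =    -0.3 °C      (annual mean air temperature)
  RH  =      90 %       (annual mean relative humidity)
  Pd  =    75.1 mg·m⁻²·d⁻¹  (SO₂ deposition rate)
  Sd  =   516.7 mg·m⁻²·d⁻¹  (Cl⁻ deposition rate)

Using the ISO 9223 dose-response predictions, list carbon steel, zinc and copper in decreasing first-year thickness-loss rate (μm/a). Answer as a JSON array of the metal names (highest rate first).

carbon steel: T≤10 °C ⇒ hinge +0.150·(-0.3−10) = -1.5450
  SO₂ term: 1.77·75.1^0.52·exp(0.02·90-1.5450) = 21.58
  Cl⁻ term: 0.102·516.7^0.62·exp(0.033·90+0.04·-0.3) = 94.5
  sum: 21.58 + 94.5 → r_corr = 116.1 μm/a
zinc: f(T) = +0.038·(T−10) [T≤10 °C] = -0.3914
  SO₂ term: 0.0129·75.1^0.44·exp(0.046·90-0.3914) = 3.663
  Cl⁻ term: 0.0175·516.7^0.57·exp(0.008·90+0.085·-0.3) = 1.234
  sum: 3.663 + 1.234 → r_corr = 4.897 μm/a
copper: f(T) = +0.126·(T−10) [T≤10 °C] = -1.2978
  SO₂ term: 0.0053·75.1^0.26·exp(0.059·90-1.2978) = 0.9004
  Sd branch = 0.01025·Sd^0.27·e^(0.036·RH+0.049·T) = 1.393 μm/a
  r_corr = 0.9004 + 1.393 = 2.294 μm/a
Ordering by μm/a: carbon steel (116) > zinc (4.9) > copper (2.29)

["carbon steel", "zinc", "copper"]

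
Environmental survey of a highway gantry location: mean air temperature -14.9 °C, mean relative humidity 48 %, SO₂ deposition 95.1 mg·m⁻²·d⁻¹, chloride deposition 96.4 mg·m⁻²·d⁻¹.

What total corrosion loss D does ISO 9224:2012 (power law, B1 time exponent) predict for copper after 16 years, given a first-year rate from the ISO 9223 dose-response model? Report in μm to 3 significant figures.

copper: f(T) = +0.126·(T−10) [T≤10 °C] = -3.1374
  sulphur-dioxide contribution → 0.01276 μm/a
  chloride contribution → 0.09546 μm/a
  ⇒ r_corr(copper) = 0.1082 μm/a
Power-law: D(16) = r_corr · 16^0.667
  D(16) = 0.1082 × 16^0.667 = 0.1082 × 6.355 = 0.6878 μm

D(16) = 0.688 μm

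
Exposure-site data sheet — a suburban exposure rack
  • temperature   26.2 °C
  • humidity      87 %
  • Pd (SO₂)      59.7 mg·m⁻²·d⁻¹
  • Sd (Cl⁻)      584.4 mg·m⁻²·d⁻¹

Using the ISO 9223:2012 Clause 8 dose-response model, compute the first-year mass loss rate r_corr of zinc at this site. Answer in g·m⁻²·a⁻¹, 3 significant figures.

zinc: T>10 °C ⇒ hinge -0.071·(26.2−10) = -1.1502
  sulphur-dioxide contribution → 1.351 μm/a
  chloride contribution → 12.29 μm/a
  total first-year rate 13.64 μm/a
Convert to mass loss: 13.64 μm/a × 7.14 g/cm³ = 97.38 g·m⁻²·a⁻¹

r_corr = 97.4 g·m⁻²·a⁻¹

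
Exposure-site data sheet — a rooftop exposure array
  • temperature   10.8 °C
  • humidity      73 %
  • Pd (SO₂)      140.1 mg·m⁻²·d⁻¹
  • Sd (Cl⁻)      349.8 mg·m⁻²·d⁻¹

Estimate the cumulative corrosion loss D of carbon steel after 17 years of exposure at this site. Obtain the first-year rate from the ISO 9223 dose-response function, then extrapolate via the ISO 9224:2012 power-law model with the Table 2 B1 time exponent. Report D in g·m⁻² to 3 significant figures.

carbon steel: T>10 °C ⇒ hinge -0.054·(10.8−10) = -0.0432
  sulphur-dioxide contribution → 95.37 μm/a
  chloride contribution → 66.01 μm/a
  total first-year rate 161.4 μm/a
Long-term exponent b (ISO 9224 Table 2, B1) = 0.523
  D(17) = 161.4 × 17^0.523 = 161.4 × 4.401 = 710.2 μm
  Mass loss = 710.2 μm × 7.85 g/cm³ = 5575 g·m⁻²

D(17) = 5.58e+03 g·m⁻²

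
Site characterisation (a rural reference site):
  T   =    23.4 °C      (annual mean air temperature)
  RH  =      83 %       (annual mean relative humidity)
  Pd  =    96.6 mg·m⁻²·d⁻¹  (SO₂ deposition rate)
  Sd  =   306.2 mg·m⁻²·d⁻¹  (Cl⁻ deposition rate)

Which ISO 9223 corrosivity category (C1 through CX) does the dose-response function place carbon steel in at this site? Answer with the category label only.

C5

carbon steel: T>10 °C ⇒ hinge -0.054·(23.4−10) = -0.7236
  Pd branch = 1.77·Pd^0.52·e^(0.02·RH+f) = 48.62 μm/a
  Cl⁻ term: 0.102·306.2^0.62·exp(0.033·83+0.04·23.4) = 139.9
  sum: 48.62 + 139.9 → r_corr = 188.6 μm/a
ISO 9223 Table 2 (carbon steel): 80 < 189 ≤ 200 μm/a ⇒ C5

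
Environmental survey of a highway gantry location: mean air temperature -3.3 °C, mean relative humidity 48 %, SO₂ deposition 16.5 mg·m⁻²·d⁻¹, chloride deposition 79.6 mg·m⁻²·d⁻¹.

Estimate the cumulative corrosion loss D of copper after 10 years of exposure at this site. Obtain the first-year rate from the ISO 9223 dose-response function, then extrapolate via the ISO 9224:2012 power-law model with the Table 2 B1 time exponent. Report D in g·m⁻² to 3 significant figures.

D(10) = 8.11 g·m⁻²

copper: temperature factor f = +0.126·(-13.3) = -1.6758
  Pd branch = 0.0053·Pd^0.26·e^(0.059·RH+f) = 0.03491 μm/a
  Sd branch = 0.01025·Sd^0.27·e^(0.036·RH+0.049·T) = 0.16 μm/a
  r_corr = 0.03491 + 0.16 = 0.1949 μm/a
Power-law: D(10) = r_corr · 10^0.667
  D(10) = 0.1949 × 10^0.667 = 0.1949 × 4.645 = 0.9055 μm
  Mass loss = 0.9055 μm × 8.96 g/cm³ = 8.114 g·m⁻²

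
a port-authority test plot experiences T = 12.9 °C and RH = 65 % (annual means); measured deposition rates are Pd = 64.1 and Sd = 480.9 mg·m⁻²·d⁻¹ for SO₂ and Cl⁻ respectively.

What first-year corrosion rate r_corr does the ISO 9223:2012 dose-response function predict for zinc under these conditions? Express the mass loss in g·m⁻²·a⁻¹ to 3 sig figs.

zinc: f(T) = -0.071·(T−10) [T>10 °C] = -0.2059
  Pd branch = 0.0129·Pd^0.44·e^(0.046·RH+f) = 1.302 μm/a
  Cl⁻ term: 0.0175·480.9^0.57·exp(0.008·65+0.085·12.9) = 2.977
  sum: 1.302 + 2.977 → r_corr = 4.28 μm/a
Convert to mass loss: 4.28 μm/a × 7.14 g/cm³ = 30.56 g·m⁻²·a⁻¹

r_corr = 30.6 g·m⁻²·a⁻¹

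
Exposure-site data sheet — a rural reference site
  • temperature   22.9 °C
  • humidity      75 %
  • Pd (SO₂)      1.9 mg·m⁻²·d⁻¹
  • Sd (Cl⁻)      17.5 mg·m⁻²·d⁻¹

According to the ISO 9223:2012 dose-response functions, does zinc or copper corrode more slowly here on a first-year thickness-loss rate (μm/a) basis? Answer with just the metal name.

copper

zinc: T>10 °C ⇒ hinge -0.071·(22.9−10) = -0.9159
  SO₂ term: 0.0129·1.9^0.44·exp(0.046·75-0.9159) = 0.2157
  Cl⁻ term: 0.0175·17.5^0.57·exp(0.008·75+0.085·22.9) = 1.142
  r_corr = 0.2157 + 1.142 = 1.357 μm/a
copper: T>10 °C ⇒ hinge -0.080·(22.9−10) = -1.0320
  Pd branch = 0.0053·Pd^0.26·e^(0.059·RH+f) = 0.1863 μm/a
  Cl⁻ term: 0.01025·17.5^0.27·exp(0.036·75+0.049·22.9) = 1.015
  sum: 0.1863 + 1.015 → r_corr = 1.201 μm/a
Ordering by μm/a: zinc (1.36) > copper (1.2)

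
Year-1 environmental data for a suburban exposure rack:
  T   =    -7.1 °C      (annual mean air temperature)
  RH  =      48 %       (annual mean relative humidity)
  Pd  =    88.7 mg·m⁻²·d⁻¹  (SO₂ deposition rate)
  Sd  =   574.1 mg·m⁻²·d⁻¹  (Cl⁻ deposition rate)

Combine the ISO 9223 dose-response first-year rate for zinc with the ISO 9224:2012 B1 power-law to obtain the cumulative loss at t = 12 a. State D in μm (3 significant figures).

zinc: f(T) = +0.038·(T−10) [T≤10 °C] = -0.6498
  Pd branch = 0.0129·Pd^0.44·e^(0.046·RH+f) = 0.441 μm/a
  Sd branch = 0.0175·Sd^0.57·e^(0.008·RH+0.085·T) = 0.5252 μm/a
  r_corr = 0.441 + 0.5252 = 0.9662 μm/a
Long-term exponent b (ISO 9224 Table 2, B1) = 0.813
  D(12) = 0.9662 × 12^0.813 = 0.9662 × 7.54 = 7.285 μm

D(12) = 7.28 μm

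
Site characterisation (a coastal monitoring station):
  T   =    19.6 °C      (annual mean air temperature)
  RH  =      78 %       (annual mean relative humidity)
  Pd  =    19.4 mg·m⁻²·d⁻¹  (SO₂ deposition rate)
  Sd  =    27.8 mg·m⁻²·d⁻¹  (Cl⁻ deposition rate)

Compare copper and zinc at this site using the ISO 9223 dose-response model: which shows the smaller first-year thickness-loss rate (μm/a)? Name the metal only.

copper

copper: f(T) = -0.080·(T−10) [T>10 °C] = -0.7680
  Pd branch = 0.0053·Pd^0.26·e^(0.059·RH+f) = 0.5299 μm/a
  Cl⁻ term: 0.01025·27.8^0.27·exp(0.036·78+0.049·19.6) = 1.089
  r_corr = 0.5299 + 1.089 = 1.619 μm/a
zinc: T>10 °C ⇒ hinge -0.071·(19.6−10) = -0.6816
  SO₂ term: 0.0129·19.4^0.44·exp(0.046·78-0.6816) = 0.8699
  Sd branch = 0.0175·Sd^0.57·e^(0.008·RH+0.085·T) = 1.15 μm/a
  r_corr = 0.8699 + 1.15 = 2.02 μm/a
Ordering by μm/a: zinc (2.02) > copper (1.62)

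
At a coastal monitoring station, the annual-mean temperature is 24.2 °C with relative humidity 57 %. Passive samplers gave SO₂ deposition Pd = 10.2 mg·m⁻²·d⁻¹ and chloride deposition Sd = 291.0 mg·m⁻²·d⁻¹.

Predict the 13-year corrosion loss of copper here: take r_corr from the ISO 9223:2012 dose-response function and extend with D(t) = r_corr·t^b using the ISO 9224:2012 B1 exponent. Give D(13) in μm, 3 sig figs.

D(13) = 7.18 μm

copper: f(T) = -0.080·(T−10) [T>10 °C] = -1.1360
  Pd branch = 0.0053·Pd^0.26·e^(0.059·RH+f) = 0.08988 μm/a
  Cl⁻ term: 0.01025·291.0^0.27·exp(0.036·57+0.049·24.2) = 1.208
  sum: 0.08988 + 1.208 → r_corr = 1.298 μm/a
ISO 9224: D(t) = r_corr · t^b with b = 0.667 (copper, B1)
  D(13) = 1.298 × 13^0.667 = 1.298 × 5.534 = 7.183 μm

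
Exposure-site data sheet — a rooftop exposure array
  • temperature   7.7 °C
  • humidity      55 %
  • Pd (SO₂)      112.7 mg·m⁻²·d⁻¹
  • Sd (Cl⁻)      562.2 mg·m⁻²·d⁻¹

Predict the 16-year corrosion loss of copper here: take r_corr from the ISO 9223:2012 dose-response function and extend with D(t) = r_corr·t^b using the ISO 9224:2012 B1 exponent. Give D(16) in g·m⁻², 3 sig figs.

copper: temperature factor f = +0.126·(-2.3) = -0.2898
  SO₂ term: 0.0053·112.7^0.26·exp(0.059·55-0.2898) = 0.3477
  Sd branch = 0.01025·Sd^0.27·e^(0.036·RH+0.049·T) = 0.5984 μm/a
  sum: 0.3477 + 0.5984 → r_corr = 0.9461 μm/a
Power-law: D(16) = r_corr · 16^0.667
  D(16) = 0.9461 × 16^0.667 = 0.9461 × 6.355 = 6.013 μm
  Mass loss = 6.013 μm × 8.96 g/cm³ = 53.87 g·m⁻²

D(16) = 53.9 g·m⁻²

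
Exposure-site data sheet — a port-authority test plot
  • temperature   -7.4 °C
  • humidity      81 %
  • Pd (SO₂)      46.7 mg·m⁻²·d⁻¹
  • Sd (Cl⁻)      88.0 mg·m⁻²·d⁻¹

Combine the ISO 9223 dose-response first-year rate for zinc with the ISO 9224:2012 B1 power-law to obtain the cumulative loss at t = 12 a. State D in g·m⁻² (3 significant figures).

D(12) = 93.1 g·m⁻²

zinc: temperature factor f = +0.038·(-17.4) = -0.6612
  Pd branch = 0.0129·Pd^0.44·e^(0.046·RH+f) = 1.5 μm/a
  Cl⁻ term: 0.0175·88.0^0.57·exp(0.008·81+0.085·-7.4) = 0.2289
  sum: 1.5 + 0.2289 → r_corr = 1.729 μm/a
Long-term exponent b (ISO 9224 Table 2, B1) = 0.813
  D(12) = 1.729 × 12^0.813 = 1.729 × 7.54 = 13.04 μm
  Mass loss = 13.04 μm × 7.14 g/cm³ = 93.08 g·m⁻²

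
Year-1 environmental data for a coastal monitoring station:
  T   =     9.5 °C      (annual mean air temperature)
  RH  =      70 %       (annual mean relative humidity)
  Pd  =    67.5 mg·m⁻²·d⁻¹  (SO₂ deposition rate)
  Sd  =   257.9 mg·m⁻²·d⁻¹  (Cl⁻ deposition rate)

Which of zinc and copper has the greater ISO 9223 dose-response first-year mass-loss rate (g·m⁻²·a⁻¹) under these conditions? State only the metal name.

zinc

zinc: T≤10 °C ⇒ hinge +0.038·(9.5−10) = -0.0190
  SO₂ term: 0.0129·67.5^0.44·exp(0.046·70-0.0190) = 2.021
  Sd branch = 0.0175·Sd^0.57·e^(0.008·RH+0.085·T) = 1.627 μm/a
  sum: 2.021 + 1.627 → r_corr = 3.649 μm/a
  mass loss = 3.649 μm/a × 7.14 g/cm³ = 26.05 g·m⁻²·a⁻¹
copper: temperature factor f = +0.126·(-0.5) = -0.0630
  SO₂ term: 0.0053·67.5^0.26·exp(0.059·70-0.0630) = 0.9251
  Sd branch = 0.01025·Sd^0.27·e^(0.036·RH+0.049·T) = 0.9087 μm/a
  r_corr = 0.9251 + 0.9087 = 1.834 μm/a
  mass loss = 1.834 μm/a × 8.96 g/cm³ = 16.43 g·m⁻²·a⁻¹
Ordering by g·m⁻²·a⁻¹: zinc (26.1) > copper (16.4)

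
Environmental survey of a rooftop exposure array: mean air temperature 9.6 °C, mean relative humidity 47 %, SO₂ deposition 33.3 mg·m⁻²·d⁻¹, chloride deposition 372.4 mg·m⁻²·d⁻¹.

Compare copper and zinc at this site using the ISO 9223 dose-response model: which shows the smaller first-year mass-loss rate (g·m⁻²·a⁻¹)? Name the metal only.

copper: f(T) = +0.126·(T−10) [T≤10 °C] = -0.0504
  Pd branch = 0.0053·Pd^0.26·e^(0.059·RH+f) = 0.2007 μm/a
  Sd branch = 0.01025·Sd^0.27·e^(0.036·RH+0.049·T) = 0.4406 μm/a
  sum: 0.2007 + 0.4406 → r_corr = 0.6413 μm/a
  mass loss = 0.6413 μm/a × 8.96 g/cm³ = 5.746 g·m⁻²·a⁻¹
zinc: T≤10 °C ⇒ hinge +0.038·(9.6−10) = -0.0152
  Pd branch = 0.0129·Pd^0.44·e^(0.046·RH+f) = 0.5162 μm/a
  Cl⁻ term: 0.0175·372.4^0.57·exp(0.008·47+0.085·9.6) = 1.683
  sum: 0.5162 + 1.683 → r_corr = 2.2 μm/a
  mass loss = 2.2 μm/a × 7.14 g/cm³ = 15.71 g·m⁻²·a⁻¹
Ordering by g·m⁻²·a⁻¹: zinc (15.7) > copper (5.75)

copper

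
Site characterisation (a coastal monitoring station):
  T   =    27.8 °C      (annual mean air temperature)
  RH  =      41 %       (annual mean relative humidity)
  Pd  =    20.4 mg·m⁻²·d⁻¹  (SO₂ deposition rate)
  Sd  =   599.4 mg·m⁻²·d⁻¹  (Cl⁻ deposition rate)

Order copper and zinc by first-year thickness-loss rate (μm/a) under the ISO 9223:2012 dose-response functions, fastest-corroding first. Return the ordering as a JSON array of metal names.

["zinc", "copper"]

copper: T>10 °C ⇒ hinge -0.080·(27.8−10) = -1.4240
  Pd branch = 0.0053·Pd^0.26·e^(0.059·RH+f) = 0.0314 μm/a
  Cl⁻ term: 0.01025·599.4^0.27·exp(0.036·41+0.049·27.8) = 0.9847
  sum: 0.0314 + 0.9847 → r_corr = 1.016 μm/a
zinc: f(T) = -0.071·(T−10) [T>10 °C] = -1.2638
  SO₂ term: 0.0129·20.4^0.44·exp(0.046·41-1.2638) = 0.09058
  Sd branch = 0.0175·Sd^0.57·e^(0.008·RH+0.085·T) = 9.886 μm/a
  r_corr = 0.09058 + 9.886 = 9.977 μm/a
Ordering by μm/a: zinc (9.98) > copper (1.02)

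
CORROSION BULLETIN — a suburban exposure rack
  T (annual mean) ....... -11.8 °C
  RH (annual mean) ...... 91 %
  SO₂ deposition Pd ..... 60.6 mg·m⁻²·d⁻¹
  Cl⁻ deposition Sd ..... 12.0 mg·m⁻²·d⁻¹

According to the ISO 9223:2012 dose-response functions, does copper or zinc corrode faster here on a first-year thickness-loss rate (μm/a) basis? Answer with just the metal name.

zinc

copper: f(T) = +0.126·(T−10) [T≤10 °C] = -2.7468
  Pd branch = 0.0053·Pd^0.26·e^(0.059·RH+f) = 0.2121 μm/a
  Cl⁻ term: 0.01025·12.0^0.27·exp(0.036·91+0.049·-11.8) = 0.2977
  r_corr = 0.2121 + 0.2977 = 0.5098 μm/a
zinc: f(T) = +0.038·(T−10) [T≤10 °C] = -0.8284
  Pd branch = 0.0129·Pd^0.44·e^(0.046·RH+f) = 2.255 μm/a
  Sd branch = 0.0175·Sd^0.57·e^(0.008·RH+0.085·T) = 0.05479 μm/a
  r_corr = 2.255 + 0.05479 = 2.309 μm/a
Ordering by μm/a: zinc (2.31) > copper (0.51)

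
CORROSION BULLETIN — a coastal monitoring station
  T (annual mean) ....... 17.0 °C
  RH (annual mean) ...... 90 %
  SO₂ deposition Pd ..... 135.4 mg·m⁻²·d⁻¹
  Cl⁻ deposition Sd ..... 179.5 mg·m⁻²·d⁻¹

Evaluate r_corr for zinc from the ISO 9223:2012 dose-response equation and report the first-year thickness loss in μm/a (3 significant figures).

zinc: T>10 °C ⇒ hinge -0.071·(17.0−10) = -0.4970
  SO₂ term: 0.0129·135.4^0.44·exp(0.046·90-0.4970) = 4.272
  Sd branch = 0.0175·Sd^0.57·e^(0.008·RH+0.085·T) = 2.938 μm/a
  sum: 4.272 + 2.938 → r_corr = 7.21 μm/a

r_corr = 7.21 μm/a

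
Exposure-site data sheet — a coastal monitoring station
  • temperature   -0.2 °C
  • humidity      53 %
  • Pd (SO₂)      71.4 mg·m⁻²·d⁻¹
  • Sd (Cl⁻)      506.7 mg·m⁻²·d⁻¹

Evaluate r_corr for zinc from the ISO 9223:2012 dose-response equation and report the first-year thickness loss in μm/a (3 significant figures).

r_corr = 1.57 μm/a

zinc: temperature factor f = +0.038·(-10.2) = -0.3876
  Pd branch = 0.0129·Pd^0.44·e^(0.046·RH+f) = 0.6557 μm/a
  Cl⁻ term: 0.0175·506.7^0.57·exp(0.008·53+0.085·-0.2) = 0.9152
  r_corr = 0.6557 + 0.9152 = 1.571 μm/a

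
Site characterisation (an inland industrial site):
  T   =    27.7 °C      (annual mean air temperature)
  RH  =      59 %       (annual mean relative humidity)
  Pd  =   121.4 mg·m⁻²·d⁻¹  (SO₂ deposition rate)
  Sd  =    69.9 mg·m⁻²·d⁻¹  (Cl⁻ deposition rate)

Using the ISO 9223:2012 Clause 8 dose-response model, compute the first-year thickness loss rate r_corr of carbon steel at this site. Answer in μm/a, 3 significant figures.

r_corr = 57.0 μm/a

carbon steel: f(T) = -0.054·(T−10) [T>10 °C] = -0.9558
  Pd branch = 1.77·Pd^0.52·e^(0.02·RH+f) = 26.86 μm/a
  Sd branch = 0.102·Sd^0.62·e^(0.033·RH+0.04·T) = 30.13 μm/a
  sum: 26.86 + 30.13 → r_corr = 56.99 μm/a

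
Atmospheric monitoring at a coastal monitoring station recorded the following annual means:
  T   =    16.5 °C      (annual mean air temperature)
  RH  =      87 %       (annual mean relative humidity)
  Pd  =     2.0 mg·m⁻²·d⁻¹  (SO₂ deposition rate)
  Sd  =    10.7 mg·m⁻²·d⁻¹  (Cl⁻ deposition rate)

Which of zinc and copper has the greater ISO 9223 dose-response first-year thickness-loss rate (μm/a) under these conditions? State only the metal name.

zinc: T>10 °C ⇒ hinge -0.071·(16.5−10) = -0.4615
  sulphur-dioxide contribution → 0.6035 μm/a
  chloride contribution → 0.551 μm/a
  ⇒ r_corr(zinc) = 1.154 μm/a
copper: f(T) = -0.080·(T−10) [T>10 °C] = -0.5200
  sulphur-dioxide contribution → 0.6397 μm/a
  chloride contribution → 1 μm/a
  ⇒ r_corr(copper) = 1.64 μm/a
Ordering by μm/a: copper (1.64) > zinc (1.15)

copper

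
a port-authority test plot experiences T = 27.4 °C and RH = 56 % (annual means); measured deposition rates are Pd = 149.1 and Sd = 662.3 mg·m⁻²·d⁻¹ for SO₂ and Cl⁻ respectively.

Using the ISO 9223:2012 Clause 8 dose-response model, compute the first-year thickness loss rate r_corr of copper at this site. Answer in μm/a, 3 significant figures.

copper: T>10 °C ⇒ hinge -0.080·(27.4−10) = -1.3920
  Pd branch = 0.0053·Pd^0.26·e^(0.059·RH+f) = 0.1318 μm/a
  Cl⁻ term: 0.01025·662.3^0.27·exp(0.036·56+0.049·27.4) = 1.702
  r_corr = 0.1318 + 1.702 = 1.834 μm/a

r_corr = 1.83 μm/a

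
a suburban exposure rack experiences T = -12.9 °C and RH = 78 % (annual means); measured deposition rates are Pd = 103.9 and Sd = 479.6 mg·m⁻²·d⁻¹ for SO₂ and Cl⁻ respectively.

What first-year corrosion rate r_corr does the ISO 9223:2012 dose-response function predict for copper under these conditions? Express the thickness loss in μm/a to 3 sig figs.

r_corr = 0.577 μm/a

copper: T≤10 °C ⇒ hinge +0.126·(-12.9−10) = -2.8854
  Pd branch = 0.0053·Pd^0.26·e^(0.059·RH+f) = 0.09865 μm/a
  Sd branch = 0.01025·Sd^0.27·e^(0.036·RH+0.049·T) = 0.4781 μm/a
  r_corr = 0.09865 + 0.4781 = 0.5768 μm/a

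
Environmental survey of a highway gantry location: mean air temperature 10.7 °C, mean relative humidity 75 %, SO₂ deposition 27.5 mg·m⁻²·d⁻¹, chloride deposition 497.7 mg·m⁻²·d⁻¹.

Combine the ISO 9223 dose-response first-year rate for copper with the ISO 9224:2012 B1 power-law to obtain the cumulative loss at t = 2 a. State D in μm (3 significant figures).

D(2) = 3.76 μm

copper: temperature factor f = -0.080·(0.7) = -0.0560
  sulphur-dioxide contribution → 0.9907 μm/a
  chloride contribution → 1.378 μm/a
  total first-year rate 2.369 μm/a
Long-term exponent b (ISO 9224 Table 2, B1) = 0.667
  D(2) = 2.369 × 2^0.667 = 2.369 × 1.588 = 3.761 μm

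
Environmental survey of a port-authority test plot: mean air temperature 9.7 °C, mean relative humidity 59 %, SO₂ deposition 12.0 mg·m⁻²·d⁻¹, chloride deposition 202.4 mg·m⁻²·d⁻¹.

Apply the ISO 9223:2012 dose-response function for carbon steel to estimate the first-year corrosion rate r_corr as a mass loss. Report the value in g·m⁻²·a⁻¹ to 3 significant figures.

r_corr = 380 g·m⁻²·a⁻¹

carbon steel: f(T) = +0.150·(T−10) [T≤10 °C] = -0.0450
  sulphur-dioxide contribution → 20.05 μm/a
  chloride contribution → 28.35 μm/a
  ⇒ r_corr(carbon steel) = 48.4 μm/a
Convert to mass loss: 48.4 μm/a × 7.85 g/cm³ = 379.9 g·m⁻²·a⁻¹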